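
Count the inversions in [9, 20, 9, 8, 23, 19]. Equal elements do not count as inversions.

6

Listing every pair i<j with a[i]>a[j] (using 1-based positions):
(1,4): 9 > 8
(2,3): 20 > 9
(2,4): 20 > 8
(2,6): 20 > 19
(3,4): 9 > 8
(5,6): 23 > 19
That's 6 pairs.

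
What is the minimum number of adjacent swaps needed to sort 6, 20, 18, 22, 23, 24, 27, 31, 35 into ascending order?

1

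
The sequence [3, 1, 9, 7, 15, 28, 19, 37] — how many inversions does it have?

3

For each element, count later entries that are smaller:
3 → 1 → 1
1 → none → 0
9 → 7 → 1
7 → none → 0
15 → none → 0
28 → 19 → 1
19 → none → 0
37 → none → 0
Sum: 1 + 0 + 1 + 0 + 0 + 1 + 0 + 0 = 3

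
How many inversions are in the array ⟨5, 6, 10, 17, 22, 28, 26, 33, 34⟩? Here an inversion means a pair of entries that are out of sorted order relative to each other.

For each element, count later entries that are smaller:
5: 0
6: 0
10: 0
17: 0
22: 0
28: 1
26: 0
33: 0
34: 0
Sum: 0 + 0 + 0 + 0 + 0 + 1 + 0 + 0 + 0 = 1

1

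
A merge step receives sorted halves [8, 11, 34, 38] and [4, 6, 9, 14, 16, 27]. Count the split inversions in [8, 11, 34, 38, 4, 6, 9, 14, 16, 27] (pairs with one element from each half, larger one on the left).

17

For each element r of the right run, count left-run elements greater than r:
r = 4: 8, 11, 34, 38 → 4
r = 6: 8, 11, 34, 38 → 4
r = 9: 11, 34, 38 → 3
r = 14: 34, 38 → 2
r = 16: 34, 38 → 2
r = 27: 34, 38 → 2
Cross-inversions: 4 + 4 + 3 + 2 + 2 + 2 = 17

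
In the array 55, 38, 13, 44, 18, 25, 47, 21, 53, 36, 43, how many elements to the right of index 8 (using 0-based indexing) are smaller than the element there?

2 such elements

The element at index 8 is 53.
Elements after it: 36, 43
Those smaller than 53: 36, 43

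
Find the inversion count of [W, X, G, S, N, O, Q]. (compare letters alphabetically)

There are 13 inversions.

For each element, count later entries that are smaller:
W → G, S, N, O, Q → 5
X → G, S, N, O, Q → 5
G → none → 0
S → N, O, Q → 3
N → none → 0
O → none → 0
Q → none → 0
Sum: 5 + 5 + 0 + 3 + 0 + 0 + 0 = 13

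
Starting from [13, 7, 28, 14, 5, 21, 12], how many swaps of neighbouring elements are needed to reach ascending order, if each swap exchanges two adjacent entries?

Each adjacent swap fixes exactly one inversion, so the minimum swap count equals the number of inversions.
Count inversions — for each element, later elements that are smaller:
13: 7, 5, 12 → 3
7: 5 → 1
28: 14, 5, 21, 12 → 4
14: 5, 12 → 2
5: none → 0
21: 12 → 1
12: none → 0
Total inversions: 3 + 1 + 4 + 2 + 0 + 1 + 0 = 11

There are 11 adjacent swaps.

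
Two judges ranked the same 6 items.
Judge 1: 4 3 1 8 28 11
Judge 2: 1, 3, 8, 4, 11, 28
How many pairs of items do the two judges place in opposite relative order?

5

Assign each item its position (1..6) in the first ordering, then rewrite the second ordering as that position sequence:
positions: 4→1, 3→2, 1→3, 8→4, 28→5, 11→6
second ordering as positions: [3, 2, 4, 1, 6, 5]
Discordant pairs = inversions in this position sequence.
3: 2, 1 → 2
2: 1 → 1
4: 1 → 1
1: 0
6: 5 → 1
5: 0
Total: 2 + 1 + 1 + 0 + 1 + 0 = 5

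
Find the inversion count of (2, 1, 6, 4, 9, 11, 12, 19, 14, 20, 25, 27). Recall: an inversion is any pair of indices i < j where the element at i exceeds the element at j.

Out-of-order pairs: 3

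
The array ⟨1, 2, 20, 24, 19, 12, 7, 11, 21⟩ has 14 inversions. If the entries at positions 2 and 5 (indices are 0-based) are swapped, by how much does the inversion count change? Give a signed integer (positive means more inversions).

-3

Positions 2 and 5 hold 20 and 12; after swapping, the array is [1, 2, 12, 24, 19, 20, 7, 11, 21].
Count, for each position, how many later elements it exceeds:
1: 0
2: 0
12: 2
24: 5
19: 2
20: 2
7: 0
11: 0
21: 0
Sum: 0 + 0 + 2 + 5 + 2 + 2 + 0 + 0 + 0 = 11
Change: 11 − 14 = -3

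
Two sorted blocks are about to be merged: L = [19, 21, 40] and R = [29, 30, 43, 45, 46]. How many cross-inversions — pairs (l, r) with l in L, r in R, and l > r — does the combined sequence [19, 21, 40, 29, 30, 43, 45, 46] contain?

There are 2 split inversions.

For each element r of the right run, count left-run elements greater than r:
r = 29: 40 → 1
r = 30: 40 → 1
r = 43: none → 0
r = 45: none → 0
r = 46: none → 0
Cross-inversions: 1 + 1 + 0 + 0 + 0 = 2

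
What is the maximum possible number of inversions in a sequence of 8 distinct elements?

There are 28 inversions.

A reversed (strictly descending) arrangement makes every pair an inversion, giving C(8, 2) inversions.
C(8, 2) = 8·7/2 = 28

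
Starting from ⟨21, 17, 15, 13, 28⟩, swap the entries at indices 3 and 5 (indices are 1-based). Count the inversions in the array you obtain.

7 inversions

Positions 3 and 5 hold 15 and 28; after swapping, the array is [21, 17, 28, 13, 15].
For each element, count later entries that are smaller:
21: 3
17: 2
28: 2
13: 0
15: 0
Sum: 3 + 2 + 2 + 0 + 0 = 7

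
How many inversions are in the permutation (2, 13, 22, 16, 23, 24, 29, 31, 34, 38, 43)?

Inversions: 1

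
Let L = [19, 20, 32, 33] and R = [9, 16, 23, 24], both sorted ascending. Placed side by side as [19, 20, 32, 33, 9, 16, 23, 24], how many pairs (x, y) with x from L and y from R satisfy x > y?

12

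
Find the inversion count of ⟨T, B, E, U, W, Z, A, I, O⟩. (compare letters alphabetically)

16 inversions

Element-by-element contributions:
T → B, E, A, I, O → 5
B → A → 1
E → A → 1
U → A, I, O → 3
W → A, I, O → 3
Z → A, I, O → 3
A → none → 0
I → none → 0
O → none → 0
Sum: 5 + 1 + 1 + 3 + 3 + 3 + 0 + 0 + 0 = 16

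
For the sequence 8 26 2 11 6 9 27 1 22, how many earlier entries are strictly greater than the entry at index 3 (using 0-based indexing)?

The element at index 3 is 11.
Elements before it: 8, 26, 2
Those larger than 11: 26

1 such element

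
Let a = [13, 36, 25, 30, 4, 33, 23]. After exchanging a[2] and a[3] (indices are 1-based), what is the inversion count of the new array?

10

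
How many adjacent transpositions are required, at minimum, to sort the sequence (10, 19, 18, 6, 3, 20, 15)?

Minimum adjacent swaps = number of inversions (each swap of adjacent out-of-order elements removes one inversion and no swap can remove more).
Count inversions — for each element, later elements that are smaller:
10: 6, 3 → 2
19: 18, 6, 3, 15 → 4
18: 6, 3, 15 → 3
6: 3 → 1
3: none → 0
20: 15 → 1
15: none → 0
Total inversions: 2 + 4 + 3 + 1 + 0 + 1 + 0 = 11

11 adjacent swaps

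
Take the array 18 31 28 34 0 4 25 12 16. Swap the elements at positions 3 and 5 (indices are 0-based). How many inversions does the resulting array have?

Positions 3 and 5 hold 34 and 4; after swapping, the array is [18, 31, 28, 4, 0, 34, 25, 12, 16].
Element-by-element contributions:
18 → 4, 0, 12, 16 → 4
31 → 28, 4, 0, 25, 12, 16 → 6
28 → 4, 0, 25, 12, 16 → 5
4 → 0 → 1
0 → none → 0
34 → 25, 12, 16 → 3
25 → 12, 16 → 2
12 → none → 0
16 → none → 0
Sum: 4 + 6 + 5 + 1 + 0 + 3 + 2 + 0 + 0 = 21

Inversions: 21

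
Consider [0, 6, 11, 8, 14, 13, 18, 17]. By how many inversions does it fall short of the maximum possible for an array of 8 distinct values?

25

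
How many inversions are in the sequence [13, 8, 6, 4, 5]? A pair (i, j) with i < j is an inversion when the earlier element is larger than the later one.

Element-by-element contributions:
13: 4
8: 3
6: 2
4: 0
5: 0
Sum: 4 + 3 + 2 + 0 + 0 = 9

9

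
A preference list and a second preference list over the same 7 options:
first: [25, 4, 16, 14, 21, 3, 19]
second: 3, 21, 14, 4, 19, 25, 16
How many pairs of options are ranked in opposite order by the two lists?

Pairs: 15

Assign each item its position (1..7) in the first ordering, then rewrite the second ordering as that position sequence:
positions: 25→1, 4→2, 16→3, 14→4, 21→5, 3→6, 19→7
second ordering as positions: [6, 5, 4, 2, 7, 1, 3]
Discordant pairs = inversions in this position sequence.
6: 5, 4, 2, 1, 3 → 5
5: 4, 2, 1, 3 → 4
4: 2, 1, 3 → 3
2: 1 → 1
7: 1, 3 → 2
1: 0
3: 0
Total: 5 + 4 + 3 + 1 + 2 + 0 + 0 = 15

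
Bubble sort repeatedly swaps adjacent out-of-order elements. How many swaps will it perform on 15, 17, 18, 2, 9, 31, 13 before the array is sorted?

Swaps: 10

The minimum number of adjacent swaps to sort an array equals its inversion count, since every such swap removes exactly one inversion.
Count inversions — for each element, later elements that are smaller:
15: 2, 9, 13 → 3
17: 2, 9, 13 → 3
18: 2, 9, 13 → 3
2: none → 0
9: none → 0
31: 13 → 1
13: none → 0
Total inversions: 3 + 3 + 3 + 0 + 0 + 1 + 0 = 10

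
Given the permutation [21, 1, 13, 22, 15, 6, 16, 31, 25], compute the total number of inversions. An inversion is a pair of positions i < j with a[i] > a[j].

Sweep left to right; for each value list the smaller values that follow it:
21: 5
1: 0
13: 1
22: 3
15: 1
6: 0
16: 0
31: 1
25: 0
Sum: 5 + 0 + 1 + 3 + 1 + 0 + 0 + 1 + 0 = 11

11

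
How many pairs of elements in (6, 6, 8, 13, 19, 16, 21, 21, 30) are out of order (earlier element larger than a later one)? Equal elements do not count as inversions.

1 inversion

Element-by-element contributions:
6: 0
6: 0
8: 0
13: 0
19: 1
16: 0
21: 0
21: 0
30: 0
Sum: 0 + 0 + 0 + 0 + 1 + 0 + 0 + 0 + 0 = 1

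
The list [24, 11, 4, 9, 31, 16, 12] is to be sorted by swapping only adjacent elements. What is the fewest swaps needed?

10

The minimum number of adjacent swaps to sort an array equals its inversion count, since every such swap removes exactly one inversion.
Count inversions — for each element, later elements that are smaller:
24: 11, 4, 9, 16, 12 → 5
11: 4, 9 → 2
4: none → 0
9: none → 0
31: 16, 12 → 2
16: 12 → 1
12: none → 0
Total inversions: 5 + 2 + 0 + 0 + 2 + 1 + 0 = 10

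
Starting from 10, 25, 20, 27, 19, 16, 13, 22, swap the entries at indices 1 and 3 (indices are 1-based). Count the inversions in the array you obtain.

Inversions: 16

Positions 1 and 3 hold 10 and 20; after swapping, the array is [20, 25, 10, 27, 19, 16, 13, 22].
Element-by-element contributions:
20: 4
25: 5
10: 0
27: 4
19: 2
16: 1
13: 0
22: 0
Sum: 4 + 5 + 0 + 4 + 2 + 1 + 0 + 0 = 16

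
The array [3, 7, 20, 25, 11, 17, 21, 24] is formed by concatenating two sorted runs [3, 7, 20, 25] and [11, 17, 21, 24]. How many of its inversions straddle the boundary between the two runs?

For each element r of the right run, count left-run elements greater than r:
r = 11: 20, 25 → 2
r = 17: 20, 25 → 2
r = 21: 25 → 1
r = 24: 25 → 1
Cross-inversions: 2 + 2 + 1 + 1 = 6

6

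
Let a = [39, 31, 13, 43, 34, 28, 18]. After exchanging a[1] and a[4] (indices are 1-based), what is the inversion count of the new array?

There are 15 inversions.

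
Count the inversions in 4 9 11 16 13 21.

1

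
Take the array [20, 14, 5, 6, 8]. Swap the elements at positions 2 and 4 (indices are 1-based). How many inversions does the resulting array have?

Inversions: 6

Positions 2 and 4 hold 14 and 6; after swapping, the array is [20, 6, 5, 14, 8].
Count, for each position, how many later elements it exceeds:
20 → 6, 5, 14, 8 → 4
6 → 5 → 1
5 → none → 0
14 → 8 → 1
8 → none → 0
Sum: 4 + 1 + 0 + 1 + 0 = 6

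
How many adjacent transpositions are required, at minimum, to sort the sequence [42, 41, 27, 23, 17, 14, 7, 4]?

28

Minimum adjacent swaps = number of inversions (each swap of adjacent out-of-order elements removes one inversion and no swap can remove more).
Count inversions — for each element, later elements that are smaller:
42: 41, 27, 23, 17, 14, 7, 4 → 7
41: 27, 23, 17, 14, 7, 4 → 6
27: 23, 17, 14, 7, 4 → 5
23: 17, 14, 7, 4 → 4
17: 14, 7, 4 → 3
14: 7, 4 → 2
7: 4 → 1
4: none → 0
Total inversions: 7 + 6 + 5 + 4 + 3 + 2 + 1 + 0 = 28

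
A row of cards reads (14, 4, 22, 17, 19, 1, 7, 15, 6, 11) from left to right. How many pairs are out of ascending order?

Count, for each position, how many later elements it exceeds:
14 → 4, 1, 7, 6, 11 → 5
4 → 1 → 1
22 → 17, 19, 1, 7, 15, 6, 11 → 7
17 → 1, 7, 15, 6, 11 → 5
19 → 1, 7, 15, 6, 11 → 5
1 → none → 0
7 → 6 → 1
15 → 6, 11 → 2
6 → none → 0
11 → none → 0
Sum: 5 + 1 + 7 + 5 + 5 + 0 + 1 + 2 + 0 + 0 = 26

26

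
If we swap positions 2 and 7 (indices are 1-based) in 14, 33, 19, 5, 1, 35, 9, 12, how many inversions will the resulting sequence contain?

Positions 2 and 7 hold 33 and 9; after swapping, the array is [14, 9, 19, 5, 1, 35, 33, 12].
Sweep left to right; for each value list the smaller values that follow it:
14 → 9, 5, 1, 12 → 4
9 → 5, 1 → 2
19 → 5, 1, 12 → 3
5 → 1 → 1
1 → none → 0
35 → 33, 12 → 2
33 → 12 → 1
12 → none → 0
Sum: 4 + 2 + 3 + 1 + 0 + 2 + 1 + 0 = 13

13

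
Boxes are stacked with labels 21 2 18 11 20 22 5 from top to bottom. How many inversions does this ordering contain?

10

Out-of-order index pairs (0-indexed):
(0,1): 21 > 2
(0,2): 21 > 18
(0,3): 21 > 11
(0,4): 21 > 20
(0,6): 21 > 5
(2,3): 18 > 11
(2,6): 18 > 5
(3,6): 11 > 5
(4,6): 20 > 5
(5,6): 22 > 5
That's 10 pairs.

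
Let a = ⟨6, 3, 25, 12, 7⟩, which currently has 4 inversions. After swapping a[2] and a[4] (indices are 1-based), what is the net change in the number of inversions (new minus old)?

+1

Positions 2 and 4 hold 3 and 12; after swapping, the array is [6, 12, 25, 3, 7].
Sweep left to right; for each value list the smaller values that follow it:
6 → 3 → 1
12 → 3, 7 → 2
25 → 3, 7 → 2
3 → none → 0
7 → none → 0
Sum: 1 + 2 + 2 + 0 + 0 = 5
Change: 5 − 4 = +1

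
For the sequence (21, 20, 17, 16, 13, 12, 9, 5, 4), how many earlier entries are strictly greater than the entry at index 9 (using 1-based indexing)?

8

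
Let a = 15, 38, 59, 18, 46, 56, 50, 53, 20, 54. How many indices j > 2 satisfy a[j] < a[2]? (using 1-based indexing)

The element at index 2 is 38.
Elements after it: 59, 18, 46, 56, 50, 53, 20, 54
Those smaller than 38: 18, 20

2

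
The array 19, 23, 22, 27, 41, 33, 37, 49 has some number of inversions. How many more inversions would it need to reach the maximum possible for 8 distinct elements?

Maximum inversions for 8 distinct elements is C(8, 2) = 8·7/2 = 28.
Current inversions — for each element, count later smaller elements:
19: 0
23: 1
22: 0
27: 0
41: 2
33: 0
37: 0
49: 0
Current total: 0 + 1 + 0 + 0 + 2 + 0 + 0 + 0 = 3
Shortfall: 28 − 3 = 25

25 inversions short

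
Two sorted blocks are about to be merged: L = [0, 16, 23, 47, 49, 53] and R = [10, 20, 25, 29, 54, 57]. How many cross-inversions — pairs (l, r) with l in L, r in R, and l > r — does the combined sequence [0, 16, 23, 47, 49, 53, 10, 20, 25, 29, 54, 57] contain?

15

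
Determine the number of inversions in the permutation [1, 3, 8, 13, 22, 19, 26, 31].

There is 1 inversion.

For each element, count later entries that are smaller:
1: 0
3: 0
8: 0
13: 0
22: 1
19: 0
26: 0
31: 0
Sum: 0 + 0 + 0 + 0 + 1 + 0 + 0 + 0 = 1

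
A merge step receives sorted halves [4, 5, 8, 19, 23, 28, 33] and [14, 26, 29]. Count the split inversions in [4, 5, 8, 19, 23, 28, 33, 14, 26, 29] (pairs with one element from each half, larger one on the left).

7 cross-inversions

Take each right-half value and tally the left-half values above it:
r = 14: 19, 23, 28, 33 → 4
r = 26: 28, 33 → 2
r = 29: 33 → 1
Cross-inversions: 4 + 2 + 1 = 7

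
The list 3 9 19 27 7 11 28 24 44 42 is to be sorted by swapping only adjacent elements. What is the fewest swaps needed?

The minimum number of adjacent swaps to sort an array equals its inversion count, since every such swap removes exactly one inversion.
Count inversions — for each element, later elements that are smaller:
3: none → 0
9: 7 → 1
19: 7, 11 → 2
27: 7, 11, 24 → 3
7: none → 0
11: none → 0
28: 24 → 1
24: none → 0
44: 42 → 1
42: none → 0
Total inversions: 0 + 1 + 2 + 3 + 0 + 0 + 1 + 0 + 1 + 0 = 8

8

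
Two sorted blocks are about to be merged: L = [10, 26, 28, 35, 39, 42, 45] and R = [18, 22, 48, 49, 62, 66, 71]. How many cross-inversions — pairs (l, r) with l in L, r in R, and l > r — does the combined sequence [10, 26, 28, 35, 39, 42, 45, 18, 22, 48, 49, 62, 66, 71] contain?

There are 12 cross-inversions.

Count, for every r in R, how many entries of L exceed r:
r = 18: 26, 28, 35, 39, 42, 45 → 6
r = 22: 26, 28, 35, 39, 42, 45 → 6
r = 48: none → 0
r = 49: none → 0
r = 62: none → 0
r = 66: none → 0
r = 71: none → 0
Cross-inversions: 6 + 6 + 0 + 0 + 0 + 0 + 0 = 12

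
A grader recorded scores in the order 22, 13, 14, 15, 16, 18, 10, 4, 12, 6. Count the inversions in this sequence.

32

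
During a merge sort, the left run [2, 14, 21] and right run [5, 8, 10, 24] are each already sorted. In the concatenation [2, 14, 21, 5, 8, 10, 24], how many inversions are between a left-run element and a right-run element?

Count, for every r in R, how many entries of L exceed r:
r = 5: 14, 21 → 2
r = 8: 14, 21 → 2
r = 10: 14, 21 → 2
r = 24: none → 0
Cross-inversions: 2 + 2 + 2 + 0 = 6

6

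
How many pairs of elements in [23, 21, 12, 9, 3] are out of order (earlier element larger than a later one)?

10

Listing every pair i<j with a[i]>a[j] (using 0-based positions):
(0,1): 23 > 21
(0,2): 23 > 12
(0,3): 23 > 9
(0,4): 23 > 3
(1,2): 21 > 12
(1,3): 21 > 9
(1,4): 21 > 3
(2,3): 12 > 9
(2,4): 12 > 3
(3,4): 9 > 3
That's 10 pairs.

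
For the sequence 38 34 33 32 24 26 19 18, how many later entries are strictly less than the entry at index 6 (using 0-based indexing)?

The element at index 6 is 19.
Elements after it: 18
Those smaller than 19: 18

1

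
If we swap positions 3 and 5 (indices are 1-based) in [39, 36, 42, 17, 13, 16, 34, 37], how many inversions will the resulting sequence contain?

14

Positions 3 and 5 hold 42 and 13; after swapping, the array is [39, 36, 13, 17, 42, 16, 34, 37].
For each element, count later entries that are smaller:
39 → 36, 13, 17, 16, 34, 37 → 6
36 → 13, 17, 16, 34 → 4
13 → none → 0
17 → 16 → 1
42 → 16, 34, 37 → 3
16 → none → 0
34 → none → 0
37 → none → 0
Sum: 6 + 4 + 0 + 1 + 3 + 0 + 0 + 0 = 14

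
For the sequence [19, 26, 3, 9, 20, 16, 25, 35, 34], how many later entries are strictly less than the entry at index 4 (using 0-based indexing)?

1 such element

The element at index 4 is 20.
Elements after it: 16, 25, 35, 34
Those smaller than 20: 16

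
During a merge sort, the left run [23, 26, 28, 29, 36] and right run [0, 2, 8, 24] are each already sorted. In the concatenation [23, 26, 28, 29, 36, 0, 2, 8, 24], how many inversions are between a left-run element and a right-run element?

19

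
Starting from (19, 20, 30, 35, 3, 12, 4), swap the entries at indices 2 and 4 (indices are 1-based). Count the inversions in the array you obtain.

Inversions: 16

Positions 2 and 4 hold 20 and 35; after swapping, the array is [19, 35, 30, 20, 3, 12, 4].
Count, for each position, how many later elements it exceeds:
19: 3
35: 5
30: 4
20: 3
3: 0
12: 1
4: 0
Sum: 3 + 5 + 4 + 3 + 0 + 1 + 0 = 16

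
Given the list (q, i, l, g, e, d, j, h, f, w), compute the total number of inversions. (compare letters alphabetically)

Inversions: 26

For each element, count later entries that are smaller:
q: 8
i: 5
l: 6
g: 3
e: 1
d: 0
j: 2
h: 1
f: 0
w: 0
Sum: 8 + 5 + 6 + 3 + 1 + 0 + 2 + 1 + 0 + 0 = 26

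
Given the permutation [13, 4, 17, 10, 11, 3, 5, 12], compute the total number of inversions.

Element-by-element contributions:
13 → 4, 10, 11, 3, 5, 12 → 6
4 → 3 → 1
17 → 10, 11, 3, 5, 12 → 5
10 → 3, 5 → 2
11 → 3, 5 → 2
3 → none → 0
5 → none → 0
12 → none → 0
Sum: 6 + 1 + 5 + 2 + 2 + 0 + 0 + 0 = 16

16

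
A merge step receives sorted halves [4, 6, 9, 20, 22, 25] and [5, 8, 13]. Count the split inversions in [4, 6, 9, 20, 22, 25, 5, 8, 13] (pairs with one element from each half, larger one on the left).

12 cross-inversions

Take each right-half value and tally the left-half values above it:
r = 5: 6, 9, 20, 22, 25 → 5
r = 8: 9, 20, 22, 25 → 4
r = 13: 20, 22, 25 → 3
Cross-inversions: 5 + 4 + 3 = 12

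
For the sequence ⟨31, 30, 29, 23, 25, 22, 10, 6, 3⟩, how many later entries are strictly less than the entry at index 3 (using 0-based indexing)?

The element at index 3 is 23.
Elements after it: 25, 22, 10, 6, 3
Those smaller than 23: 22, 10, 6, 3

4 such elements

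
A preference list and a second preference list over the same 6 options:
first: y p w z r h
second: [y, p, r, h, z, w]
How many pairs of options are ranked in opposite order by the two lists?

5 pairs

Assign each item its position (1..6) in the first ordering, then rewrite the second ordering as that position sequence:
positions: y→1, p→2, w→3, z→4, r→5, h→6
second ordering as positions: [1, 2, 5, 6, 4, 3]
Discordant pairs = inversions in this position sequence.
1: 0
2: 0
5: 4, 3 → 2
6: 4, 3 → 2
4: 3 → 1
3: 0
Total: 0 + 0 + 2 + 2 + 1 + 0 = 5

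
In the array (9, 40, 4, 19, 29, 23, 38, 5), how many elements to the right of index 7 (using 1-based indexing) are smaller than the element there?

1

The element at index 7 is 38.
Elements after it: 5
Those smaller than 38: 5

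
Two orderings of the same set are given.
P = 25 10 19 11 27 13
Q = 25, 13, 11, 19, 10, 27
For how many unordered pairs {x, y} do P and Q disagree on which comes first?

Disagreeing pairs: 7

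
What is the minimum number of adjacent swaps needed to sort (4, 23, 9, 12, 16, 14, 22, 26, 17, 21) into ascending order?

12

Minimum adjacent swaps = number of inversions (each swap of adjacent out-of-order elements removes one inversion and no swap can remove more).
Count inversions — for each element, later elements that are smaller:
4: none → 0
23: 9, 12, 16, 14, 22, 17, 21 → 7
9: none → 0
12: none → 0
16: 14 → 1
14: none → 0
22: 17, 21 → 2
26: 17, 21 → 2
17: none → 0
21: none → 0
Total inversions: 0 + 7 + 0 + 0 + 1 + 0 + 2 + 2 + 0 + 0 = 12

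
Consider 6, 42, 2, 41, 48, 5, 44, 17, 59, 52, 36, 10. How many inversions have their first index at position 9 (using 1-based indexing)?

3

The element at index 9 is 59.
Elements after it: 52, 36, 10
Those smaller than 59: 52, 36, 10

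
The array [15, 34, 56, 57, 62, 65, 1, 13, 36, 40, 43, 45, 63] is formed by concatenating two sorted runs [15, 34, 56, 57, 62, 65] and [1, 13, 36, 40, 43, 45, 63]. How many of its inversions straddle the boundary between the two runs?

29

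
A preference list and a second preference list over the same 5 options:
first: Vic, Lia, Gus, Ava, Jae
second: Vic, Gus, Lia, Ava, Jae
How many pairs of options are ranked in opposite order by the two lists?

Assign each item its position (1..5) in the first ordering, then rewrite the second ordering as that position sequence:
positions: Vic→1, Lia→2, Gus→3, Ava→4, Jae→5
second ordering as positions: [1, 3, 2, 4, 5]
Discordant pairs = inversions in this position sequence.
1: 0
3: 2 → 1
2: 0
4: 0
5: 0
Total: 0 + 1 + 0 + 0 + 0 = 1

1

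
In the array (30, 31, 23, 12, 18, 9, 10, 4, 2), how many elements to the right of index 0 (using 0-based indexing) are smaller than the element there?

7 such elements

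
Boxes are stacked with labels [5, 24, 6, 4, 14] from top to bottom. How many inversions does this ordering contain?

5 inversions

Listing every pair i<j with a[i]>a[j] (using 1-based positions):
(1,4): 5 > 4
(2,3): 24 > 6
(2,4): 24 > 4
(2,5): 24 > 14
(3,4): 6 > 4
That's 5 pairs.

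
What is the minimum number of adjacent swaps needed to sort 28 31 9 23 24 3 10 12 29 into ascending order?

Minimum adjacent swaps = number of inversions (each swap of adjacent out-of-order elements removes one inversion and no swap can remove more).
Count inversions — for each element, later elements that are smaller:
28: 9, 23, 24, 3, 10, 12 → 6
31: 9, 23, 24, 3, 10, 12, 29 → 7
9: 3 → 1
23: 3, 10, 12 → 3
24: 3, 10, 12 → 3
3: none → 0
10: none → 0
12: none → 0
29: none → 0
Total inversions: 6 + 7 + 1 + 3 + 3 + 0 + 0 + 0 + 0 = 20

Swaps: 20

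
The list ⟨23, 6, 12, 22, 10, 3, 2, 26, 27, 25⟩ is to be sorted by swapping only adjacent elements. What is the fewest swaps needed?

The minimum number of adjacent swaps to sort an array equals its inversion count, since every such swap removes exactly one inversion.
Count inversions — for each element, later elements that are smaller:
23: 6, 12, 22, 10, 3, 2 → 6
6: 3, 2 → 2
12: 10, 3, 2 → 3
22: 10, 3, 2 → 3
10: 3, 2 → 2
3: 2 → 1
2: none → 0
26: 25 → 1
27: 25 → 1
25: none → 0
Total inversions: 6 + 2 + 3 + 3 + 2 + 1 + 0 + 1 + 1 + 0 = 19

19 adjacent swaps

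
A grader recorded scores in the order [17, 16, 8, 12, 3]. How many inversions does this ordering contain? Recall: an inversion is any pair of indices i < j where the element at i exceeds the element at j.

There are 9 inversions.

Out-of-order index pairs (0-indexed):
(0,1): 17 > 16
(0,2): 17 > 8
(0,3): 17 > 12
(0,4): 17 > 3
(1,2): 16 > 8
(1,3): 16 > 12
(1,4): 16 > 3
(2,4): 8 > 3
(3,4): 12 > 3
That's 9 pairs.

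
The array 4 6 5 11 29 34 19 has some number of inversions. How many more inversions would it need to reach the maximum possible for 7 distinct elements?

18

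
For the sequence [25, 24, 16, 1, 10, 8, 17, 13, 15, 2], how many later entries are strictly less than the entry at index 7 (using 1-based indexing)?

3

The element at index 7 is 17.
Elements after it: 13, 15, 2
Those smaller than 17: 13, 15, 2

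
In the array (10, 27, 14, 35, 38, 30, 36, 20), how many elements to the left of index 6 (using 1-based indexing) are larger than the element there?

2

The element at index 6 is 30.
Elements before it: 10, 27, 14, 35, 38
Those larger than 30: 35, 38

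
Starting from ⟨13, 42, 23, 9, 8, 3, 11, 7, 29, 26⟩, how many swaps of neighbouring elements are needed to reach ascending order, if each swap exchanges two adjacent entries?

25 swaps

The minimum number of adjacent swaps to sort an array equals its inversion count, since every such swap removes exactly one inversion.
Count inversions — for each element, later elements that are smaller:
13: 9, 8, 3, 11, 7 → 5
42: 23, 9, 8, 3, 11, 7, 29, 26 → 8
23: 9, 8, 3, 11, 7 → 5
9: 8, 3, 7 → 3
8: 3, 7 → 2
3: none → 0
11: 7 → 1
7: none → 0
29: 26 → 1
26: none → 0
Total inversions: 5 + 8 + 5 + 3 + 2 + 0 + 1 + 0 + 1 + 0 = 25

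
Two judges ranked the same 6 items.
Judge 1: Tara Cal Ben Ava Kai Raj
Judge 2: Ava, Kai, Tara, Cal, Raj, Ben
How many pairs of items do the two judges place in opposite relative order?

Discordant pairs: 7

Assign each item its position (1..6) in the first ordering, then rewrite the second ordering as that position sequence:
positions: Tara→1, Cal→2, Ben→3, Ava→4, Kai→5, Raj→6
second ordering as positions: [4, 5, 1, 2, 6, 3]
Discordant pairs = inversions in this position sequence.
4: 1, 2, 3 → 3
5: 1, 2, 3 → 3
1: 0
2: 0
6: 3 → 1
3: 0
Total: 3 + 3 + 0 + 0 + 1 + 0 = 7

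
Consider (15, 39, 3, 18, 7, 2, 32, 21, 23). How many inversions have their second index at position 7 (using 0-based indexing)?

The element at index 7 is 21.
Elements before it: 15, 39, 3, 18, 7, 2, 32
Those larger than 21: 39, 32

2 such elements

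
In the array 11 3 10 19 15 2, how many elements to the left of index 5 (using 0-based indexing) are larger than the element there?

5 such elements

The element at index 5 is 2.
Elements before it: 11, 3, 10, 19, 15
Those larger than 2: 11, 3, 10, 19, 15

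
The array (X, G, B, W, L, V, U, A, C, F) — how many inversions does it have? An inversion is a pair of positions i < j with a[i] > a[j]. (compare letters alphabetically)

30

Count, for each position, how many later elements it exceeds:
X → G, B, W, L, V, U, A, C, F → 9
G → B, A, C, F → 4
B → A → 1
W → L, V, U, A, C, F → 6
L → A, C, F → 3
V → U, A, C, F → 4
U → A, C, F → 3
A → none → 0
C → none → 0
F → none → 0
Sum: 9 + 4 + 1 + 6 + 3 + 4 + 3 + 0 + 0 + 0 = 30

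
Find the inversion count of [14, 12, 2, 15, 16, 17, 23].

Inversions: 3

Listing every pair i<j with a[i]>a[j] (using 1-based positions):
(1,2): 14 > 12
(1,3): 14 > 2
(2,3): 12 > 2
That's 3 pairs.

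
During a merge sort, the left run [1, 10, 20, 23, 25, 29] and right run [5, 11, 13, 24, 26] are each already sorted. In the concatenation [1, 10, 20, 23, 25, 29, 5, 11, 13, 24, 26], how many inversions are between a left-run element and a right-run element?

Take each right-half value and tally the left-half values above it:
r = 5: 10, 20, 23, 25, 29 → 5
r = 11: 20, 23, 25, 29 → 4
r = 13: 20, 23, 25, 29 → 4
r = 24: 25, 29 → 2
r = 26: 29 → 1
Cross-inversions: 5 + 4 + 4 + 2 + 1 = 16

16 cross-inversions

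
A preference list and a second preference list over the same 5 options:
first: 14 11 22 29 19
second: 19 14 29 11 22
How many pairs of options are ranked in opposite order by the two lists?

Assign each item its position (1..5) in the first ordering, then rewrite the second ordering as that position sequence:
positions: 14→1, 11→2, 22→3, 29→4, 19→5
second ordering as positions: [5, 1, 4, 2, 3]
Discordant pairs = inversions in this position sequence.
5: 1, 4, 2, 3 → 4
1: 0
4: 2, 3 → 2
2: 0
3: 0
Total: 4 + 0 + 2 + 0 + 0 = 6

Pairs: 6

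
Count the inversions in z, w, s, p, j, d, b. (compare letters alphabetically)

There are 21 inversions.

For each element, count later entries that are smaller:
z: 6
w: 5
s: 4
p: 3
j: 2
d: 1
b: 0
Sum: 6 + 5 + 4 + 3 + 2 + 1 + 0 = 21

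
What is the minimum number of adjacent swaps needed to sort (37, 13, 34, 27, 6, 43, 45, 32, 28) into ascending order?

Each adjacent swap fixes exactly one inversion, so the minimum swap count equals the number of inversions.
Count inversions — for each element, later elements that are smaller:
37: 13, 34, 27, 6, 32, 28 → 6
13: 6 → 1
34: 27, 6, 32, 28 → 4
27: 6 → 1
6: none → 0
43: 32, 28 → 2
45: 32, 28 → 2
32: 28 → 1
28: none → 0
Total inversions: 6 + 1 + 4 + 1 + 0 + 2 + 2 + 1 + 0 = 17

17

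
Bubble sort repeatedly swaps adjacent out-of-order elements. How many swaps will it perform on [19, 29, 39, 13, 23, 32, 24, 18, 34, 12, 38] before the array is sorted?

Each adjacent swap fixes exactly one inversion, so the minimum swap count equals the number of inversions.
Count inversions — for each element, later elements that are smaller:
19: 13, 18, 12 → 3
29: 13, 23, 24, 18, 12 → 5
39: 13, 23, 32, 24, 18, 34, 12, 38 → 8
13: 12 → 1
23: 18, 12 → 2
32: 24, 18, 12 → 3
24: 18, 12 → 2
18: 12 → 1
34: 12 → 1
12: none → 0
38: none → 0
Total inversions: 3 + 5 + 8 + 1 + 2 + 3 + 2 + 1 + 1 + 0 + 0 = 26

26 adjacent swaps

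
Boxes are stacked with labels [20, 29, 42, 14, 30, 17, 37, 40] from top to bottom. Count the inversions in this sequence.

Count, for each position, how many later elements it exceeds:
20: 2
29: 2
42: 5
14: 0
30: 1
17: 0
37: 0
40: 0
Sum: 2 + 2 + 5 + 0 + 1 + 0 + 0 + 0 = 10

10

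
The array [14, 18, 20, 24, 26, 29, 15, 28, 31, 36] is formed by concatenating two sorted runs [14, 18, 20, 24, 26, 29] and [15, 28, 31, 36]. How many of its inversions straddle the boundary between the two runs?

For each element r of the right run, count left-run elements greater than r:
r = 15: 18, 20, 24, 26, 29 → 5
r = 28: 29 → 1
r = 31: none → 0
r = 36: none → 0
Cross-inversions: 5 + 1 + 0 + 0 = 6

6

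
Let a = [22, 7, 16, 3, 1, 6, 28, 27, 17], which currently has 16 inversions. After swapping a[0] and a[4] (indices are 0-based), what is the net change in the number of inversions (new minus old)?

-7

Positions 0 and 4 hold 22 and 1; after swapping, the array is [1, 7, 16, 3, 22, 6, 28, 27, 17].
Sweep left to right; for each value list the smaller values that follow it:
1: 0
7: 2
16: 2
3: 0
22: 2
6: 0
28: 2
27: 1
17: 0
Sum: 0 + 2 + 2 + 0 + 2 + 0 + 2 + 1 + 0 = 9
Change: 9 − 16 = -7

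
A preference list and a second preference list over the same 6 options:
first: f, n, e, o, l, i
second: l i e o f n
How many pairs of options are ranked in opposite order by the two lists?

12

Assign each item its position (1..6) in the first ordering, then rewrite the second ordering as that position sequence:
positions: f→1, n→2, e→3, o→4, l→5, i→6
second ordering as positions: [5, 6, 3, 4, 1, 2]
Discordant pairs = inversions in this position sequence.
5: 3, 4, 1, 2 → 4
6: 3, 4, 1, 2 → 4
3: 1, 2 → 2
4: 1, 2 → 2
1: 0
2: 0
Total: 4 + 4 + 2 + 2 + 0 + 0 = 12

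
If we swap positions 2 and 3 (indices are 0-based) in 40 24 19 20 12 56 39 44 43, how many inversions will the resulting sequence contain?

Positions 2 and 3 hold 19 and 20; after swapping, the array is [40, 24, 20, 19, 12, 56, 39, 44, 43].
Element-by-element contributions:
40: 5
24: 3
20: 2
19: 1
12: 0
56: 3
39: 0
44: 1
43: 0
Sum: 5 + 3 + 2 + 1 + 0 + 3 + 0 + 1 + 0 = 15

15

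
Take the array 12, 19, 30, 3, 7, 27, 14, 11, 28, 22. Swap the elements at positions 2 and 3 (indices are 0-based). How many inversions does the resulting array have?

18 inversions

Positions 2 and 3 hold 30 and 3; after swapping, the array is [12, 19, 3, 30, 7, 27, 14, 11, 28, 22].
Sweep left to right; for each value list the smaller values that follow it:
12: 3
19: 4
3: 0
30: 6
7: 0
27: 3
14: 1
11: 0
28: 1
22: 0
Sum: 3 + 4 + 0 + 6 + 0 + 3 + 1 + 0 + 1 + 0 = 18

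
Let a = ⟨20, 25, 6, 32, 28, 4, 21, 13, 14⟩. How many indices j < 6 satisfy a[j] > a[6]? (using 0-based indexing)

3 such elements

The element at index 6 is 21.
Elements before it: 20, 25, 6, 32, 28, 4
Those larger than 21: 25, 32, 28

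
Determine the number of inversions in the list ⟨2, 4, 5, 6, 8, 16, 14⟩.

There is 1 inversion.

For each element, count later entries that are smaller:
2 → none → 0
4 → none → 0
5 → none → 0
6 → none → 0
8 → none → 0
16 → 14 → 1
14 → none → 0
Sum: 0 + 0 + 0 + 0 + 0 + 1 + 0 = 1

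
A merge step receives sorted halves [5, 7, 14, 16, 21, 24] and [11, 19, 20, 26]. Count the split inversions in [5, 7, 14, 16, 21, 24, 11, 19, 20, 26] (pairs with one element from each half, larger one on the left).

8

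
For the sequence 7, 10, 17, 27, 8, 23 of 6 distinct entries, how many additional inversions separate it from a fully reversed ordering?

Maximum inversions for 6 distinct elements is C(6, 2) = 6·5/2 = 15.
Current inversions — for each element, count later smaller elements:
7: 0
10: 1
17: 1
27: 2
8: 0
23: 0
Current total: 0 + 1 + 1 + 2 + 0 + 0 = 4
Shortfall: 15 − 4 = 11

11 inversions short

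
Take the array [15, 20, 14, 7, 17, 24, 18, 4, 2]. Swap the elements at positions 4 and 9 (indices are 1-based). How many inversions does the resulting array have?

Positions 4 and 9 hold 7 and 2; after swapping, the array is [15, 20, 14, 2, 17, 24, 18, 4, 7].
Element-by-element contributions:
15 → 14, 2, 4, 7 → 4
20 → 14, 2, 17, 18, 4, 7 → 6
14 → 2, 4, 7 → 3
2 → none → 0
17 → 4, 7 → 2
24 → 18, 4, 7 → 3
18 → 4, 7 → 2
4 → none → 0
7 → none → 0
Sum: 4 + 6 + 3 + 0 + 2 + 3 + 2 + 0 + 0 = 20

20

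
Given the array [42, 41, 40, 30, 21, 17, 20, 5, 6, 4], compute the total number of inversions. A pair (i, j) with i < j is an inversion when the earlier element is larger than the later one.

There are 43 inversions.

Element-by-element contributions:
42 → 41, 40, 30, 21, 17, 20, 5, 6, 4 → 9
41 → 40, 30, 21, 17, 20, 5, 6, 4 → 8
40 → 30, 21, 17, 20, 5, 6, 4 → 7
30 → 21, 17, 20, 5, 6, 4 → 6
21 → 17, 20, 5, 6, 4 → 5
17 → 5, 6, 4 → 3
20 → 5, 6, 4 → 3
5 → 4 → 1
6 → 4 → 1
4 → none → 0
Sum: 9 + 8 + 7 + 6 + 5 + 3 + 3 + 1 + 1 + 0 = 43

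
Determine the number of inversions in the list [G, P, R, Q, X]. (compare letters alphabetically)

Sweep left to right; for each value list the smaller values that follow it:
G: 0
P: 0
R: 1
Q: 0
X: 0
Sum: 0 + 0 + 1 + 0 + 0 = 1

1 out-of-order pair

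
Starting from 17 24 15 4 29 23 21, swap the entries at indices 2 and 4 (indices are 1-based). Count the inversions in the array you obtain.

Positions 2 and 4 hold 24 and 4; after swapping, the array is [17, 4, 15, 24, 29, 23, 21].
For each element, count later entries that are smaller:
17: 2
4: 0
15: 0
24: 2
29: 2
23: 1
21: 0
Sum: 2 + 0 + 0 + 2 + 2 + 1 + 0 = 7

7 inversions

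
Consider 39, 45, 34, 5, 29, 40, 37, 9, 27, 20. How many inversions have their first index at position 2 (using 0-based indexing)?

5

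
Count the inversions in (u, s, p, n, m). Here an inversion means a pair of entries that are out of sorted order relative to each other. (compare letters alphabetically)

10

Listing every pair i<j with a[i]>a[j] (using 1-based positions):
(1,2): u > s
(1,3): u > p
(1,4): u > n
(1,5): u > m
(2,3): s > p
(2,4): s > n
(2,5): s > m
(3,4): p > n
(3,5): p > m
(4,5): n > m
That's 10 pairs.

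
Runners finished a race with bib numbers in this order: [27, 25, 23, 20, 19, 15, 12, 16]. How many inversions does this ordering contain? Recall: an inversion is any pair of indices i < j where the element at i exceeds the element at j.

For each element, count later entries that are smaller:
27: 7
25: 6
23: 5
20: 4
19: 3
15: 1
12: 0
16: 0
Sum: 7 + 6 + 5 + 4 + 3 + 1 + 0 + 0 = 26

26 out-of-order pairs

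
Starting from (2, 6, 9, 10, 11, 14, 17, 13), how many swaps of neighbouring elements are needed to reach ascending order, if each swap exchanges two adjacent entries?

The minimum number of adjacent swaps to sort an array equals its inversion count, since every such swap removes exactly one inversion.
Count inversions — for each element, later elements that are smaller:
2: none → 0
6: none → 0
9: none → 0
10: none → 0
11: none → 0
14: 13 → 1
17: 13 → 1
13: none → 0
Total inversions: 0 + 0 + 0 + 0 + 0 + 1 + 1 + 0 = 2

2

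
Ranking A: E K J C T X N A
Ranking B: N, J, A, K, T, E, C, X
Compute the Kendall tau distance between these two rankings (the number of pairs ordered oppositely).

16

Assign each item its position (1..8) in the first ordering, then rewrite the second ordering as that position sequence:
positions: E→1, K→2, J→3, C→4, T→5, X→6, N→7, A→8
second ordering as positions: [7, 3, 8, 2, 5, 1, 4, 6]
Discordant pairs = inversions in this position sequence.
7: 3, 2, 5, 1, 4, 6 → 6
3: 2, 1 → 2
8: 2, 5, 1, 4, 6 → 5
2: 1 → 1
5: 1, 4 → 2
1: 0
4: 0
6: 0
Total: 6 + 2 + 5 + 1 + 2 + 0 + 0 + 0 = 16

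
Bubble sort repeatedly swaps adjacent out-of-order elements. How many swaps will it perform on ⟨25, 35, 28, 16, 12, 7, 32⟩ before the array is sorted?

14

Minimum adjacent swaps = number of inversions (each swap of adjacent out-of-order elements removes one inversion and no swap can remove more).
Count inversions — for each element, later elements that are smaller:
25: 16, 12, 7 → 3
35: 28, 16, 12, 7, 32 → 5
28: 16, 12, 7 → 3
16: 12, 7 → 2
12: 7 → 1
7: none → 0
32: none → 0
Total inversions: 3 + 5 + 3 + 2 + 1 + 0 + 0 = 14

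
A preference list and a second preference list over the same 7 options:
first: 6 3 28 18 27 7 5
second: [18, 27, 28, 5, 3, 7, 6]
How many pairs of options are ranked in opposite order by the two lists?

Assign each item its position (1..7) in the first ordering, then rewrite the second ordering as that position sequence:
positions: 6→1, 3→2, 28→3, 18→4, 27→5, 7→6, 5→7
second ordering as positions: [4, 5, 3, 7, 2, 6, 1]
Discordant pairs = inversions in this position sequence.
4: 3, 2, 1 → 3
5: 3, 2, 1 → 3
3: 2, 1 → 2
7: 2, 6, 1 → 3
2: 1 → 1
6: 1 → 1
1: 0
Total: 3 + 3 + 2 + 3 + 1 + 1 + 0 = 13

13 pairs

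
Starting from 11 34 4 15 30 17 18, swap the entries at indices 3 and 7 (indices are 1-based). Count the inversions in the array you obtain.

13

Positions 3 and 7 hold 4 and 18; after swapping, the array is [11, 34, 18, 15, 30, 17, 4].
For each element, count later entries that are smaller:
11 → 4 → 1
34 → 18, 15, 30, 17, 4 → 5
18 → 15, 17, 4 → 3
15 → 4 → 1
30 → 17, 4 → 2
17 → 4 → 1
4 → none → 0
Sum: 1 + 5 + 3 + 1 + 2 + 1 + 0 = 13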